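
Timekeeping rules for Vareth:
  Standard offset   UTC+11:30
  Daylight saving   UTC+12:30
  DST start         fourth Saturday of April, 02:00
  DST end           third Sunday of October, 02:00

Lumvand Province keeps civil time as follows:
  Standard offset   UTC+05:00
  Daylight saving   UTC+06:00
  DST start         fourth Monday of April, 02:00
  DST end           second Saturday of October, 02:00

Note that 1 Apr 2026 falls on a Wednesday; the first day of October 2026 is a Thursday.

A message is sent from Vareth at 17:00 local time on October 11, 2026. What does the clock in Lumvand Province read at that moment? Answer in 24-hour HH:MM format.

1 April 2026 is a Wednesday, so the first Saturday is April 4 and the fourth is April 25.
1 October 2026 is a Thursday, so the first Sunday is October 4 and the third is October 18.
October 11, 2026 lies within the daylight-saving period (25 April – 18 October), so Vareth is on daylight time, UTC+12:30.
17:00 Vareth − 12h30m = 04:30 UTC.
1 April 2026 is a Wednesday, so the first Monday is April 6 and the fourth is April 27.
1 October 2026 is a Thursday, so the first Saturday is October 3 and the second is October 10.
At the standard offset (UTC+05:00), 04:30 UTC + 5h = 09:30 Lumvand Province standard time.
Daylight saving runs 27 April – 10 October; the standard-time date in Lumvand Province, October 11, 2026, is outside that window, so Lumvand Province is on standard time at UTC+05:00.
04:30 UTC + 5h = 09:30 Lumvand Province.

09:30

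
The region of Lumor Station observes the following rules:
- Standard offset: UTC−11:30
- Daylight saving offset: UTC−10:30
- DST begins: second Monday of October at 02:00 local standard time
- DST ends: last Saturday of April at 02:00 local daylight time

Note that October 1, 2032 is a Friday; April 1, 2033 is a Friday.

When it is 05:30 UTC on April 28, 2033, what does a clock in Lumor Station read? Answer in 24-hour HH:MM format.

19:00

1 October 2032 is a Friday, so the first Monday is October 4 and the second is October 11.
1 April 2033 is a Friday, so Saturdays fall on 2, 9, 16, 23, 30; the last is April 30.
At the standard offset (UTC−11:30), 05:30 UTC − 11h30m = 18:00 Lumor Station standard time (rolling into the previous day, 27 April 2033).
The standard-time date in Lumor Station, April 27, 2033, lies within the daylight-saving period (11 October 2032 – 30 April 2033), so Lumor Station is on daylight time, UTC−10:30.
05:30 UTC − 10h30m = 19:00 local (rolling into the previous day, 27 April 2033).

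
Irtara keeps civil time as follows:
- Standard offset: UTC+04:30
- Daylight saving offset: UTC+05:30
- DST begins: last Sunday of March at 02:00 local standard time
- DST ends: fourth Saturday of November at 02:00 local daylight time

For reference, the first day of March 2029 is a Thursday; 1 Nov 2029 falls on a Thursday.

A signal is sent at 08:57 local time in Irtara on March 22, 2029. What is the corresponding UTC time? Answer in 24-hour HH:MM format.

1 March 2029 is a Thursday, so Sundays fall on 4, 11, 18, 25; the last is March 25.
1 November 2029 is a Thursday, so the first Saturday is November 3 and the fourth is November 24.
March 22, 2029 does not fall between 25 March and 24 November, so daylight saving is not in effect and Irtara is at UTC+04:30.
08:57 local − 4h30m = 04:27 UTC.

04:27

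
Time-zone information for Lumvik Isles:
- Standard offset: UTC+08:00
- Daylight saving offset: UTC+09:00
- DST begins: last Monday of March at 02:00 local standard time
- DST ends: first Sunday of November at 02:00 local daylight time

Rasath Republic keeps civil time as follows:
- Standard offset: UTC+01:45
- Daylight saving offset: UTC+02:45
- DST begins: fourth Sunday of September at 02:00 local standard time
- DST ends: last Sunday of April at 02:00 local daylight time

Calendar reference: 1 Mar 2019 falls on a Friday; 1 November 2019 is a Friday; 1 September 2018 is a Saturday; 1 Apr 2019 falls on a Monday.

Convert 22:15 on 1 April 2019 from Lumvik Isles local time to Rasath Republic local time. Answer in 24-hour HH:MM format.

1 March 2019 is a Friday, so Mondays fall on 4, 11, 18, 25; the last is March 25.
1 November 2019 is a Friday, so the first Sunday is November 3.
1 April 2019 falls between 25 March and 3 November, so daylight saving is in effect and Lumvik Isles is at UTC+09:00.
22:15 Lumvik Isles − 9h = 13:15 UTC.
1 September 2018 is a Saturday, so the first Sunday is September 2 and the fourth is September 23.
1 April 2019 is a Monday, so Sundays fall on 7, 14, 21, 28; the last is April 28.
At the standard offset (UTC+01:45), 13:15 UTC + 1h45m = 15:00 Rasath Republic standard time.
Daylight saving runs 23 September 2018 – 28 April 2019; the standard-time date in Rasath Republic, 1 April 2019, is inside that window, so Rasath Republic is at UTC+02:45.
13:15 UTC + 2h45m = 16:00 Rasath Republic.

16:00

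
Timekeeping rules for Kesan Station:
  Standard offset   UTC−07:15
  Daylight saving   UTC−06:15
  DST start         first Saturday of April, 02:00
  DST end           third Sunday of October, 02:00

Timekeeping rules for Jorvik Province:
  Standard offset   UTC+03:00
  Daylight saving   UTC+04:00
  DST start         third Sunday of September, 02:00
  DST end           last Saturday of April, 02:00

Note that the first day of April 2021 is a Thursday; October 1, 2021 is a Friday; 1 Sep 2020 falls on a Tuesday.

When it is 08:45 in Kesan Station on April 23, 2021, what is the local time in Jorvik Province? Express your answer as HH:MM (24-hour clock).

1 April 2021 is a Thursday, so the first Saturday is April 3.
1 October 2021 is a Friday, so the first Sunday is October 3 and the third is October 17.
Daylight saving runs 3 April – 17 October; April 23, 2021 is inside that window, so Kesan Station is at UTC−06:15.
08:45 Kesan Station + 6h15m = 15:00 UTC.
1 September 2020 is a Tuesday, so the first Sunday is September 6 and the third is September 20.
1 April 2021 is a Thursday, so Saturdays fall on 3, 10, 17, 24; the last is April 24.
At the standard offset (UTC+03:00), 15:00 UTC + 3h = 18:00 Jorvik Province standard time.
The standard-time date in Jorvik Province, April 23, 2021, falls between 20 September 2020 and 24 April 2021, so daylight saving is in effect and Jorvik Province is at UTC+04:00.
15:00 UTC + 4h = 19:00 Jorvik Province.

19:00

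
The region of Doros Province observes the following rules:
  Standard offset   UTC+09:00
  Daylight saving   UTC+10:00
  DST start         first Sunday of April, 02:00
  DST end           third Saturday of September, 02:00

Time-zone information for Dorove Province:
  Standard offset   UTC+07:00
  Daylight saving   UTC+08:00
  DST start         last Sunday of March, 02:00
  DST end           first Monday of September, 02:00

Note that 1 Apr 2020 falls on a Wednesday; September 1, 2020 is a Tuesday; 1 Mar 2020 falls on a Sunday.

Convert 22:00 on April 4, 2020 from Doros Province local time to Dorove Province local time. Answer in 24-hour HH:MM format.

21:00

1 April 2020 is a Wednesday, so the first Sunday is April 5.
1 September 2020 is a Tuesday, so the first Saturday is September 5 and the third is September 19.
April 4, 2020 does not fall between 5 April and 19 September, so daylight saving is not in effect and Doros Province is at UTC+09:00.
22:00 Doros Province − 9h = 13:00 UTC.
1 March 2020 is a Sunday, so Sundays fall on 1, 8, 15, 22, 29; the last is March 29.
1 September 2020 is a Tuesday, so the first Monday is September 7.
At the standard offset (UTC+07:00), 13:00 UTC + 7h = 20:00 Dorove Province standard time.
The standard-time date in Dorove Province, April 4, 2020, falls between 29 March and 7 September, so daylight saving is in effect and Dorove Province is at UTC+08:00.
13:00 UTC + 8h = 21:00 Dorove Province.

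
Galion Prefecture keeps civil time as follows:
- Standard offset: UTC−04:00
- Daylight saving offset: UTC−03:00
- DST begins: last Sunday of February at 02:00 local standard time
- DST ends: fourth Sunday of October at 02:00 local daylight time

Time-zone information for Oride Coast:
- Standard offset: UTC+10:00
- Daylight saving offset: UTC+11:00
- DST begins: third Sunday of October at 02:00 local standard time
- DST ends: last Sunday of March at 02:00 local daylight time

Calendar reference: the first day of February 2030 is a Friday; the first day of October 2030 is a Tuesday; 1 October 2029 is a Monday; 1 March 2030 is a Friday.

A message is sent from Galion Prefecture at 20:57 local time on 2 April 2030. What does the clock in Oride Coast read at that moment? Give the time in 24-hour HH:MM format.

09:57

1 February 2030 is a Friday, so Sundays fall on 3, 10, 17, 24; the last is February 24.
1 October 2030 is a Tuesday, so the first Sunday is October 6 and the fourth is October 27.
2 April 2030 falls between 24 February and 27 October, so daylight saving is in effect and Galion Prefecture is at UTC−03:00.
20:57 Galion Prefecture + 3h = 23:57 UTC.
1 October 2029 is a Monday, so the first Sunday is October 7 and the third is October 21.
1 March 2030 is a Friday, so Sundays fall on 3, 10, 17, 24, 31; the last is March 31.
At the standard offset (UTC+10:00), 23:57 UTC + 10h = 09:57 Oride Coast standard time (rolling into the next day, 3 April 2030).
The standard-time date in Oride Coast, 3 April 2030, does not fall between 21 October 2029 and 31 March 2030, so daylight saving is not in effect and Oride Coast is at UTC+10:00.
23:57 UTC + 10h = 09:57 Oride Coast (rolling into the next day, 3 April 2030).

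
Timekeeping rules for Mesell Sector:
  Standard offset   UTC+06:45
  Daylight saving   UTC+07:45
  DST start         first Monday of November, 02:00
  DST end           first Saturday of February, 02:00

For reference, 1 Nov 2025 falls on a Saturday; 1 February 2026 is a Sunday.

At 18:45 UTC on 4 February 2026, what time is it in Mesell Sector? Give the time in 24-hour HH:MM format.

02:30

1 November 2025 is a Saturday, so the first Monday is November 3.
1 February 2026 is a Sunday, so the first Saturday is February 7.
At the standard offset (UTC+06:45), 18:45 UTC + 6h45m = 01:30 Mesell Sector standard time (rolling into the next day, 5 February 2026).
Daylight saving runs 3 November 2025 – 7 February 2026; the standard-time date in Mesell Sector, 5 February 2026, is inside that window, so Mesell Sector is at UTC+07:45.
18:45 UTC + 7h45m = 02:30 local (rolling into the next day, 5 February 2026).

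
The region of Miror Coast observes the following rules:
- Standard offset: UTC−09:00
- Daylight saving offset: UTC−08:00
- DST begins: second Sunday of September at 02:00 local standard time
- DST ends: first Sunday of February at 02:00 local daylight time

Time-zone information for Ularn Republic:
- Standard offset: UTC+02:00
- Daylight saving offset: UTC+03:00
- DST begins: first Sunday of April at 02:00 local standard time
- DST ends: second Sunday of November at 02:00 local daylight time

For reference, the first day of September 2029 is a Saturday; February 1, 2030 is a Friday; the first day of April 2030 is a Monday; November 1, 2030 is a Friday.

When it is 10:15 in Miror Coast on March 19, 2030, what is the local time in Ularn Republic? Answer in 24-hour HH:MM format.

1 September 2029 is a Saturday, so the first Sunday is September 2 and the second is September 9.
1 February 2030 is a Friday, so the first Sunday is February 3.
Daylight saving runs 9 September 2029 – 3 February 2030; March 19, 2030 is outside that window, so Miror Coast is on standard time at UTC−09:00.
10:15 Miror Coast + 9h = 19:15 UTC.
1 April 2030 is a Monday, so the first Sunday is April 7.
1 November 2030 is a Friday, so the first Sunday is November 3 and the second is November 10.
At the standard offset (UTC+02:00), 19:15 UTC + 2h = 21:15 Ularn Republic standard time.
The standard-time date in Ularn Republic, March 19, 2030, is outside the daylight-saving period (7 April – 10 November), so Ularn Republic is on standard time, UTC+02:00.
19:15 UTC + 2h = 21:15 Ularn Republic.

21:15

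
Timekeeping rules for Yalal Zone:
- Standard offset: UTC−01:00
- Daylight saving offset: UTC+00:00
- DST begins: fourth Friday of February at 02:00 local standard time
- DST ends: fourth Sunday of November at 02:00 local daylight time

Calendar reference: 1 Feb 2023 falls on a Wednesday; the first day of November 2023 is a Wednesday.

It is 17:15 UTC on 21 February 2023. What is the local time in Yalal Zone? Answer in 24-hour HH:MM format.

1 February 2023 is a Wednesday, so the first Friday is February 3 and the fourth is February 24.
1 November 2023 is a Wednesday, so the first Sunday is November 5 and the fourth is November 26.
At the standard offset (UTC−01:00), 17:15 UTC − 1h = 16:15 Yalal Zone standard time.
The standard-time date in Yalal Zone, 21 February 2023, does not fall between 24 February and 26 November, so daylight saving is not in effect and Yalal Zone is at UTC−01:00.
17:15 UTC − 1h = 16:15 local.

16:15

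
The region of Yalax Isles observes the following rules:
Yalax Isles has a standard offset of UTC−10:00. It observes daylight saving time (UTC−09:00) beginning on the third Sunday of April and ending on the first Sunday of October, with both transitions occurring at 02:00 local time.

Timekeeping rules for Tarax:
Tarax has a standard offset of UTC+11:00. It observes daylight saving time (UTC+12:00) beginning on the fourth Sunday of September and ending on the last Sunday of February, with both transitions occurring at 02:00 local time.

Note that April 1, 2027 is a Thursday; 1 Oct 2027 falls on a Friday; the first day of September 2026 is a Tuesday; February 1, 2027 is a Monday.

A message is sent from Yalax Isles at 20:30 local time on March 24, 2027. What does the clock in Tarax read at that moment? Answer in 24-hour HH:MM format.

17:30

1 April 2027 is a Thursday, so the first Sunday is April 4 and the third is April 18.
1 October 2027 is a Friday, so the first Sunday is October 3.
Daylight saving runs 18 April – 3 October; March 24, 2027 is outside that window, so Yalax Isles is on standard time at UTC−10:00.
20:30 Yalax Isles + 10h = 06:30 UTC (rolling into the next day, 25 March 2027).
1 September 2026 is a Tuesday, so the first Sunday is September 6 and the fourth is September 27.
1 February 2027 is a Monday, so Sundays fall on 7, 14, 21, 28; the last is February 28.
At the standard offset (UTC+11:00), 06:30 UTC + 11h = 17:30 Tarax standard time.
The standard-time date in Tarax, March 25, 2027, is outside the daylight-saving period (27 September 2026 – 28 February 2027), so Tarax is on standard time, UTC+11:00.
06:30 UTC + 11h = 17:30 Tarax.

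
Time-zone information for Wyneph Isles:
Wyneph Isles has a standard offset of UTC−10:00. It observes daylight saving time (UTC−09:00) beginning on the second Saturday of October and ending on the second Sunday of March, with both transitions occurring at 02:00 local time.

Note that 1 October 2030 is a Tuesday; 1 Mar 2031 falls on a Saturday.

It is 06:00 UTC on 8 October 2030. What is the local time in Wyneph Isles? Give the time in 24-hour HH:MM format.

20:00

1 October 2030 is a Tuesday, so the first Saturday is October 5 and the second is October 12.
1 March 2031 is a Saturday, so the first Sunday is March 2 and the second is March 9.
At the standard offset (UTC−10:00), 06:00 UTC − 10h = 20:00 Wyneph Isles standard time (rolling into the previous day, 7 October 2030).
The standard-time date in Wyneph Isles, 7 October 2030, does not fall between 12 October 2030 and 9 March 2031, so daylight saving is not in effect and Wyneph Isles is at UTC−10:00.
06:00 UTC − 10h = 20:00 local (rolling into the previous day, 7 October 2030).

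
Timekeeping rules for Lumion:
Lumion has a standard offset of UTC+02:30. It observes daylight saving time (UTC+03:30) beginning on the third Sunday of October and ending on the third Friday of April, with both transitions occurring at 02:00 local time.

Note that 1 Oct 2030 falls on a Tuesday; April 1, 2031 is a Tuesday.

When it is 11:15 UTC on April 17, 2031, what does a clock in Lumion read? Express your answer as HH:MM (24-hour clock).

14:45

1 October 2030 is a Tuesday, so the first Sunday is October 6 and the third is October 20.
1 April 2031 is a Tuesday, so the first Friday is April 4 and the third is April 18.
At the standard offset (UTC+02:30), 11:15 UTC + 2h30m = 13:45 Lumion standard time.
The standard-time date in Lumion, April 17, 2031, lies within the daylight-saving period (20 October 2030 – 18 April 2031), so Lumion is on daylight time, UTC+03:30.
11:15 UTC + 3h30m = 14:45 local.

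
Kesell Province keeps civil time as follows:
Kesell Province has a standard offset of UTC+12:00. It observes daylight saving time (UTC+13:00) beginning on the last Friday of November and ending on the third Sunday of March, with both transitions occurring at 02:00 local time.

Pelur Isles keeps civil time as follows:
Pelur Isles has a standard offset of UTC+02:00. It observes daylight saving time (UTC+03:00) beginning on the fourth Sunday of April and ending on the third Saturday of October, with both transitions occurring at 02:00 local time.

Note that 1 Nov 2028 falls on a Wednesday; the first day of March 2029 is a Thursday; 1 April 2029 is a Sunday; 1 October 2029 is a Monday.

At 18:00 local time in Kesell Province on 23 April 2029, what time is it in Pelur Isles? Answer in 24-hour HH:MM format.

1 November 2028 is a Wednesday, so Fridays fall on 3, 10, 17, 24; the last is November 24.
1 March 2029 is a Thursday, so the first Sunday is March 4 and the third is March 18.
23 April 2029 does not fall between 24 November 2028 and 18 March 2029, so daylight saving is not in effect and Kesell Province is at UTC+12:00.
18:00 Kesell Province − 12h = 06:00 UTC.
1 April 2029 is a Sunday, so the first Sunday is April 1 and the fourth is April 22.
1 October 2029 is a Monday, so the first Saturday is October 6 and the third is October 20.
At the standard offset (UTC+02:00), 06:00 UTC + 2h = 08:00 Pelur Isles standard time.
The standard-time date in Pelur Isles, 23 April 2029, falls between 22 April and 20 October, so daylight saving is in effect and Pelur Isles is at UTC+03:00.
06:00 UTC + 3h = 09:00 Pelur Isles.

09:00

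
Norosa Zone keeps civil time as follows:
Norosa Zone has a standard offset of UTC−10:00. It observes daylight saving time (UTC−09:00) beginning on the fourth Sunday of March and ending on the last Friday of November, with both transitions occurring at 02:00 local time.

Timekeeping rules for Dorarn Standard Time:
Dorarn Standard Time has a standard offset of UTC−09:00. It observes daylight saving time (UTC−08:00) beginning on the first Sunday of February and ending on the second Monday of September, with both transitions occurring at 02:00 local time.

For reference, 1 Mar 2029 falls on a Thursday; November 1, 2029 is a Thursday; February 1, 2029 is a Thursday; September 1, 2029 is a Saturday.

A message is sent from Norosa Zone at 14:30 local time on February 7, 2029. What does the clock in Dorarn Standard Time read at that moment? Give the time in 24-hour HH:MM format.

1 March 2029 is a Thursday, so the first Sunday is March 4 and the fourth is March 25.
1 November 2029 is a Thursday, so Fridays fall on 2, 9, 16, 23, 30; the last is November 30.
Daylight saving runs 25 March – 30 November; February 7, 2029 is outside that window, so Norosa Zone is on standard time at UTC−10:00.
14:30 Norosa Zone + 10h = 00:30 UTC (rolling into the next day, 8 February 2029).
1 February 2029 is a Thursday, so the first Sunday is February 4.
1 September 2029 is a Saturday, so the first Monday is September 3 and the second is September 10.
At the standard offset (UTC−09:00), 00:30 UTC − 9h = 15:30 Dorarn Standard Time standard time (rolling into the previous day, 7 February 2029).
Daylight saving runs 4 February – 10 September; the standard-time date in Dorarn Standard Time, February 7, 2029, is inside that window, so Dorarn Standard Time is at UTC−08:00.
00:30 UTC − 8h = 16:30 Dorarn Standard Time (rolling into the previous day, 7 February 2029).

16:30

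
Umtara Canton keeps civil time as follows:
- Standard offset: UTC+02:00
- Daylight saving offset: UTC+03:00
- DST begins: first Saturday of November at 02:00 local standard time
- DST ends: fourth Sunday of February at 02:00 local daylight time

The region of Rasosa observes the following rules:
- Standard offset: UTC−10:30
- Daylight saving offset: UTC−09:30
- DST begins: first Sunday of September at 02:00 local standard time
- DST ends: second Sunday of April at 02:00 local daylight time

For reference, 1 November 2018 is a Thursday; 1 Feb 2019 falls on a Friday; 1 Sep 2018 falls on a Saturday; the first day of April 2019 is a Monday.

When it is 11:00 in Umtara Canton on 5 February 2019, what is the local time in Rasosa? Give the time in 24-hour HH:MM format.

1 November 2018 is a Thursday, so the first Saturday is November 3.
1 February 2019 is a Friday, so the first Sunday is February 3 and the fourth is February 24.
Daylight saving runs 3 November 2018 – 24 February 2019; 5 February 2019 is inside that window, so Umtara Canton is at UTC+03:00.
11:00 Umtara Canton − 3h = 08:00 UTC.
1 September 2018 is a Saturday, so the first Sunday is September 2.
1 April 2019 is a Monday, so the first Sunday is April 7 and the second is April 14.
At the standard offset (UTC−10:30), 08:00 UTC − 10h30m = 21:30 Rasosa standard time (rolling into the previous day, 4 February 2019).
Daylight saving runs 2 September 2018 – 14 April 2019; the standard-time date in Rasosa, 4 February 2019, is inside that window, so Rasosa is at UTC−09:30.
08:00 UTC − 9h30m = 22:30 Rasosa (rolling into the previous day, 4 February 2019).

22:30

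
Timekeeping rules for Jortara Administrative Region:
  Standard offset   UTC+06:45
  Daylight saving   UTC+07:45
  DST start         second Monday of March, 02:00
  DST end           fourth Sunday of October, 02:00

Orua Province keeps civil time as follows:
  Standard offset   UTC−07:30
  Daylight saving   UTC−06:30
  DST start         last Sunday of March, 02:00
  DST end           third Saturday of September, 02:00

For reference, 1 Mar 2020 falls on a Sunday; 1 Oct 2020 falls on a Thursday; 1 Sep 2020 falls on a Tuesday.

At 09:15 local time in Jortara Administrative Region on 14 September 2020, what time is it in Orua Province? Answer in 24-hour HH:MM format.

1 March 2020 is a Sunday, so the first Monday is March 2 and the second is March 9.
1 October 2020 is a Thursday, so the first Sunday is October 4 and the fourth is October 25.
14 September 2020 lies within the daylight-saving period (9 March – 25 October), so Jortara Administrative Region is on daylight time, UTC+07:45.
09:15 Jortara Administrative Region − 7h45m = 01:30 UTC.
1 March 2020 is a Sunday, so Sundays fall on 1, 8, 15, 22, 29; the last is March 29.
1 September 2020 is a Tuesday, so the first Saturday is September 5 and the third is September 19.
At the standard offset (UTC−07:30), 01:30 UTC − 7h30m = 18:00 Orua Province standard time (rolling into the previous day, 13 September 2020).
Daylight saving runs 29 March – 19 September; the standard-time date in Orua Province, 13 September 2020, is inside that window, so Orua Province is at UTC−06:30.
01:30 UTC − 6h30m = 19:00 Orua Province (rolling into the previous day, 13 September 2020).

19:00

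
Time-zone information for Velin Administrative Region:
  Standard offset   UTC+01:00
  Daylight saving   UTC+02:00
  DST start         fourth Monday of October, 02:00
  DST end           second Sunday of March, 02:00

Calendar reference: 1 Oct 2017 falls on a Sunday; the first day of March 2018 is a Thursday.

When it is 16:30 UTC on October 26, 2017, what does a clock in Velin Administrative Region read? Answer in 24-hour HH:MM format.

18:30

1 October 2017 is a Sunday, so the first Monday is October 2 and the fourth is October 23.
1 March 2018 is a Thursday, so the first Sunday is March 4 and the second is March 11.
At the standard offset (UTC+01:00), 16:30 UTC + 1h = 17:30 Velin Administrative Region standard time.
The standard-time date in Velin Administrative Region, October 26, 2017, lies within the daylight-saving period (23 October 2017 – 11 March 2018), so Velin Administrative Region is on daylight time, UTC+02:00.
16:30 UTC + 2h = 18:30 local.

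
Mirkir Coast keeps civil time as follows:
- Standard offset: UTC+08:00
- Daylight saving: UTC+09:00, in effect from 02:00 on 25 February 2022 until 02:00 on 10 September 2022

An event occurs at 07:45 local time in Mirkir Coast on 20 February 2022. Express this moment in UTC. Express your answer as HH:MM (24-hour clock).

23:45

20 February 2022 does not fall between 25 February and 10 September, so daylight saving is not in effect and Mirkir Coast is at UTC+08:00.
07:45 local − 8h = 23:45 UTC (rolling into the previous day, 19 February 2022).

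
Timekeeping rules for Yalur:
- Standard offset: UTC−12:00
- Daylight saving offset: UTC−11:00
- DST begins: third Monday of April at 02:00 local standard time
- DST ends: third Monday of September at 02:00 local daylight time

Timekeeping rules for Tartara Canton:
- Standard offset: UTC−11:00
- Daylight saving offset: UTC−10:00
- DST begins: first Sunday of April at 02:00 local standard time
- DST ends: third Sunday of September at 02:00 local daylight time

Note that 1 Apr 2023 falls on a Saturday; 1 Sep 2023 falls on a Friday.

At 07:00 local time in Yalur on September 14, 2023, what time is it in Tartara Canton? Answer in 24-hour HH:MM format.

1 April 2023 is a Saturday, so the first Monday is April 3 and the third is April 17.
1 September 2023 is a Friday, so the first Monday is September 4 and the third is September 18.
September 14, 2023 lies within the daylight-saving period (17 April – 18 September), so Yalur is on daylight time, UTC−11:00.
07:00 Yalur + 11h = 18:00 UTC.
1 April 2023 is a Saturday, so the first Sunday is April 2.
1 September 2023 is a Friday, so the first Sunday is September 3 and the third is September 17.
At the standard offset (UTC−11:00), 18:00 UTC − 11h = 07:00 Tartara Canton standard time.
The standard-time date in Tartara Canton, September 14, 2023, falls between 2 April and 17 September, so daylight saving is in effect and Tartara Canton is at UTC−10:00.
18:00 UTC − 10h = 08:00 Tartara Canton.

08:00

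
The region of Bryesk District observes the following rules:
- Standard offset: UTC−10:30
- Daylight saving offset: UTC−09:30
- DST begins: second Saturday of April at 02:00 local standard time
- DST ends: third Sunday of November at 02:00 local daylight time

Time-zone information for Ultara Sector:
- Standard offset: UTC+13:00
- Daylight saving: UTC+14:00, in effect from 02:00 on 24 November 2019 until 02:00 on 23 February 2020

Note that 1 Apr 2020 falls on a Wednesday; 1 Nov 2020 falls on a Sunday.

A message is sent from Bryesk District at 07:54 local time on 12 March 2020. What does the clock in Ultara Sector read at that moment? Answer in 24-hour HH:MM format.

07:24

1 April 2020 is a Wednesday, so the first Saturday is April 4 and the second is April 11.
1 November 2020 is a Sunday, so the first Sunday is November 1 and the third is November 15.
12 March 2020 is outside the daylight-saving period (11 April – 15 November), so Bryesk District is on standard time, UTC−10:30.
07:54 Bryesk District + 10h30m = 18:24 UTC.
At the standard offset (UTC+13:00), 18:24 UTC + 13h = 07:24 Ultara Sector standard time (rolling into the next day, 13 March 2020).
The standard-time date in Ultara Sector, 13 March 2020, does not fall between 24 November 2019 and 23 February 2020, so daylight saving is not in effect and Ultara Sector is at UTC+13:00.
18:24 UTC + 13h = 07:24 Ultara Sector (rolling into the next day, 13 March 2020).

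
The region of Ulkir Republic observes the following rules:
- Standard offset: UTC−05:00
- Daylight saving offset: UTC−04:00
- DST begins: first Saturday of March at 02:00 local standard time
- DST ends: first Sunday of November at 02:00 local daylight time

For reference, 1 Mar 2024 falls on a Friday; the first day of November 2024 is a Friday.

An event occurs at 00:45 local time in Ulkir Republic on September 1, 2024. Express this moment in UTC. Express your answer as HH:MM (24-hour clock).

04:45

1 March 2024 is a Friday, so the first Saturday is March 2.
1 November 2024 is a Friday, so the first Sunday is November 3.
September 1, 2024 falls between 2 March and 3 November, so daylight saving is in effect and Ulkir Republic is at UTC−04:00.
00:45 local + 4h = 04:45 UTC.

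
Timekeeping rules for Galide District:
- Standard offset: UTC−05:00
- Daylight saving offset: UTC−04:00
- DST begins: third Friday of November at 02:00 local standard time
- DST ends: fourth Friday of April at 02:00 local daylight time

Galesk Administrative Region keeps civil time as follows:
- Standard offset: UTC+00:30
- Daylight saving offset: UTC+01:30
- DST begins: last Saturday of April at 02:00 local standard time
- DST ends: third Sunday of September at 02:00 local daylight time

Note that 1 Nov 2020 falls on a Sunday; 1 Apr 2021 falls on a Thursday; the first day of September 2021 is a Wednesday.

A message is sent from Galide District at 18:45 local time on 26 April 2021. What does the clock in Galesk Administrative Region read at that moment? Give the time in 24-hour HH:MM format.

01:15

1 November 2020 is a Sunday, so the first Friday is November 6 and the third is November 20.
1 April 2021 is a Thursday, so the first Friday is April 2 and the fourth is April 23.
26 April 2021 is outside the daylight-saving period (20 November 2020 – 23 April 2021), so Galide District is on standard time, UTC−05:00.
18:45 Galide District + 5h = 23:45 UTC.
1 April 2021 is a Thursday, so Saturdays fall on 3, 10, 17, 24; the last is April 24.
1 September 2021 is a Wednesday, so the first Sunday is September 5 and the third is September 19.
At the standard offset (UTC+00:30), 23:45 UTC + 0h30m = 00:15 Galesk Administrative Region standard time (rolling into the next day, 27 April 2021).
The standard-time date in Galesk Administrative Region, 27 April 2021, falls between 24 April and 19 September, so daylight saving is in effect and Galesk Administrative Region is at UTC+01:30.
23:45 UTC + 1h30m = 01:15 Galesk Administrative Region (rolling into the next day, 27 April 2021).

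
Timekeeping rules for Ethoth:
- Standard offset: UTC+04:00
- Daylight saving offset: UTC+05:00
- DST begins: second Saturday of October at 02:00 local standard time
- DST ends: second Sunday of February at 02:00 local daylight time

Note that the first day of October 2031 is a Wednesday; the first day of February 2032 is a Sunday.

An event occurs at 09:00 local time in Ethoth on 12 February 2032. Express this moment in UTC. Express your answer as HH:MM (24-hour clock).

1 October 2031 is a Wednesday, so the first Saturday is October 4 and the second is October 11.
1 February 2032 is a Sunday, so the first Sunday is February 1 and the second is February 8.
12 February 2032 does not fall between 11 October 2031 and 8 February 2032, so daylight saving is not in effect and Ethoth is at UTC+04:00.
09:00 local − 4h = 05:00 UTC.

05:00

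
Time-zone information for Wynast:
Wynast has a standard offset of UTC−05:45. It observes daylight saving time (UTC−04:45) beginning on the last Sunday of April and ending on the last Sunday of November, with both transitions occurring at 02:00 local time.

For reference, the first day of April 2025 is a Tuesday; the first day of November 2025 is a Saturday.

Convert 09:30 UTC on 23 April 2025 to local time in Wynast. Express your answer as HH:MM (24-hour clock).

1 April 2025 is a Tuesday, so Sundays fall on 6, 13, 20, 27; the last is April 27.
1 November 2025 is a Saturday, so Sundays fall on 2, 9, 16, 23, 30; the last is November 30.
At the standard offset (UTC−05:45), 09:30 UTC − 5h45m = 03:45 Wynast standard time.
The standard-time date in Wynast, 23 April 2025, is outside the daylight-saving period (27 April – 30 November), so Wynast is on standard time, UTC−05:45.
09:30 UTC − 5h45m = 03:45 local.

03:45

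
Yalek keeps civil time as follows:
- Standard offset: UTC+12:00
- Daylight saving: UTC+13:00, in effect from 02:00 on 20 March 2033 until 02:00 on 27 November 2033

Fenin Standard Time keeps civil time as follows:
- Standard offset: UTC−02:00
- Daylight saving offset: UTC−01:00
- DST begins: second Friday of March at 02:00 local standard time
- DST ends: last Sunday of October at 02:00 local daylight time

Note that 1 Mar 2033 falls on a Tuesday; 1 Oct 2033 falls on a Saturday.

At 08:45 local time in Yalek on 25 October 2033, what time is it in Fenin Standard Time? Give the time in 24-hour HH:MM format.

18:45

25 October 2033 lies within the daylight-saving period (20 March – 27 November), so Yalek is on daylight time, UTC+13:00.
08:45 Yalek − 13h = 19:45 UTC (rolling into the previous day, 24 October 2033).
1 March 2033 is a Tuesday, so the first Friday is March 4 and the second is March 11.
1 October 2033 is a Saturday, so Sundays fall on 2, 9, 16, 23, 30; the last is October 30.
At the standard offset (UTC−02:00), 19:45 UTC − 2h = 17:45 Fenin Standard Time standard time.
The standard-time date in Fenin Standard Time, 24 October 2033, falls between 11 March and 30 October, so daylight saving is in effect and Fenin Standard Time is at UTC−01:00.
19:45 UTC − 1h = 18:45 Fenin Standard Time.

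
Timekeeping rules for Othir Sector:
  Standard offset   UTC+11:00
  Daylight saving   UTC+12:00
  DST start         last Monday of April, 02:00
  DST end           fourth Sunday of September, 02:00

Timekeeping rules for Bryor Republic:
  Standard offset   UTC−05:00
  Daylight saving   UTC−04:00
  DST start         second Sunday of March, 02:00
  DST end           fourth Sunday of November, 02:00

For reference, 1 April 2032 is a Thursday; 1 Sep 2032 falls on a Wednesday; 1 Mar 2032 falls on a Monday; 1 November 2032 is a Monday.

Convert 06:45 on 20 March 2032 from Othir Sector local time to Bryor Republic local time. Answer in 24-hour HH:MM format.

15:45

1 April 2032 is a Thursday, so Mondays fall on 5, 12, 19, 26; the last is April 26.
1 September 2032 is a Wednesday, so the first Sunday is September 5 and the fourth is September 26.
20 March 2032 does not fall between 26 April and 26 September, so daylight saving is not in effect and Othir Sector is at UTC+11:00.
06:45 Othir Sector − 11h = 19:45 UTC (rolling into the previous day, 19 March 2032).
1 March 2032 is a Monday, so the first Sunday is March 7 and the second is March 14.
1 November 2032 is a Monday, so the first Sunday is November 7 and the fourth is November 28.
At the standard offset (UTC−05:00), 19:45 UTC − 5h = 14:45 Bryor Republic standard time.
Daylight saving runs 14 March – 28 November; the standard-time date in Bryor Republic, 19 March 2032, is inside that window, so Bryor Republic is at UTC−04:00.
19:45 UTC − 4h = 15:45 Bryor Republic.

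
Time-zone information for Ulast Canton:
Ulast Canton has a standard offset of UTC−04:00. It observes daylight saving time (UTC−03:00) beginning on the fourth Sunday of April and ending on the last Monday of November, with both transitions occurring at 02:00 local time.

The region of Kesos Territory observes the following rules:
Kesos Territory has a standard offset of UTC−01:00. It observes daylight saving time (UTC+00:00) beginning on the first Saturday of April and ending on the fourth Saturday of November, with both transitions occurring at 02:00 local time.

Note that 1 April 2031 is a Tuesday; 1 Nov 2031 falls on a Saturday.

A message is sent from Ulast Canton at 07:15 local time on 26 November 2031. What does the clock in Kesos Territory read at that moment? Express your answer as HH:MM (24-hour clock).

1 April 2031 is a Tuesday, so the first Sunday is April 6 and the fourth is April 27.
1 November 2031 is a Saturday, so Mondays fall on 3, 10, 17, 24; the last is November 24.
26 November 2031 is outside the daylight-saving period (27 April – 24 November), so Ulast Canton is on standard time, UTC−04:00.
07:15 Ulast Canton + 4h = 11:15 UTC.
1 April 2031 is a Tuesday, so the first Saturday is April 5.
1 November 2031 is a Saturday, so the first Saturday is November 1 and the fourth is November 22.
At the standard offset (UTC−01:00), 11:15 UTC − 1h = 10:15 Kesos Territory standard time.
The standard-time date in Kesos Territory, 26 November 2031, is outside the daylight-saving period (5 April – 22 November), so Kesos Territory is on standard time, UTC−01:00.
11:15 UTC − 1h = 10:15 Kesos Territory.

10:15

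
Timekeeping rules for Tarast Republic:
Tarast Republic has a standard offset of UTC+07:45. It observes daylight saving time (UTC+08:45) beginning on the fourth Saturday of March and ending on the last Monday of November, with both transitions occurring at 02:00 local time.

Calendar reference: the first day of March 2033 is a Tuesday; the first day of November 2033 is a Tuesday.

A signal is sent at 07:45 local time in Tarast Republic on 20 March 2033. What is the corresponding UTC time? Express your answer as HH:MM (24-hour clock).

1 March 2033 is a Tuesday, so the first Saturday is March 5 and the fourth is March 26.
1 November 2033 is a Tuesday, so Mondays fall on 7, 14, 21, 28; the last is November 28.
20 March 2033 does not fall between 26 March and 28 November, so daylight saving is not in effect and Tarast Republic is at UTC+07:45.
07:45 local − 7h45m = 00:00 UTC.

00:00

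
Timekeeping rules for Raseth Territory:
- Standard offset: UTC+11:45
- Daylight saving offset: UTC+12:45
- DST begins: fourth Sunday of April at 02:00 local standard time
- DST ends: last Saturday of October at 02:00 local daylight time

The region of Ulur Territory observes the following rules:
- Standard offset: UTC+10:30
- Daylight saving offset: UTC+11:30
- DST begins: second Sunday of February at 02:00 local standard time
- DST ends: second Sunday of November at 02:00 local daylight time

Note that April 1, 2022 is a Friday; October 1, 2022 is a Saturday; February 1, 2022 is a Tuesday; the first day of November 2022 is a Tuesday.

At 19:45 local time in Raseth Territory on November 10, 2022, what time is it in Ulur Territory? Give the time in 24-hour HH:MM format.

1 April 2022 is a Friday, so the first Sunday is April 3 and the fourth is April 24.
1 October 2022 is a Saturday, so Saturdays fall on 1, 8, 15, 22, 29; the last is October 29.
November 10, 2022 does not fall between 24 April and 29 October, so daylight saving is not in effect and Raseth Territory is at UTC+11:45.
19:45 Raseth Territory − 11h45m = 08:00 UTC.
1 February 2022 is a Tuesday, so the first Sunday is February 6 and the second is February 13.
1 November 2022 is a Tuesday, so the first Sunday is November 6 and the second is November 13.
At the standard offset (UTC+10:30), 08:00 UTC + 10h30m = 18:30 Ulur Territory standard time.
The standard-time date in Ulur Territory, November 10, 2022, lies within the daylight-saving period (13 February – 13 November), so Ulur Territory is on daylight time, UTC+11:30.
08:00 UTC + 11h30m = 19:30 Ulur Territory.

19:30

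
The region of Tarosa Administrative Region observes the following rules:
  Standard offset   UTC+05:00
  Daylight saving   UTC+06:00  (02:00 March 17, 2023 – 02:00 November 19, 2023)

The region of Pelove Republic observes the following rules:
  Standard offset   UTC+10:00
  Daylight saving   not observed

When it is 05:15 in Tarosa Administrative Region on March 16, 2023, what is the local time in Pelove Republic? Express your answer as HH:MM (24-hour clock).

10:15

Daylight saving runs 17 March – 19 November; March 16, 2023 is outside that window, so Tarosa Administrative Region is on standard time at UTC+05:00.
05:15 Tarosa Administrative Region − 5h = 00:15 UTC.
Pelove Republic has no daylight saving, so its offset is UTC+10:00 year-round.
00:15 UTC + 10h = 10:15 Pelove Republic.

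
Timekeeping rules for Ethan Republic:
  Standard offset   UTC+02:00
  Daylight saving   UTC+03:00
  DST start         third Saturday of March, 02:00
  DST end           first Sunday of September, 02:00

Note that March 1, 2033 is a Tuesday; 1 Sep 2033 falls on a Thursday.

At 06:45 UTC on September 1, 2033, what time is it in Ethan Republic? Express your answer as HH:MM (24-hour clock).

09:45

1 March 2033 is a Tuesday, so the first Saturday is March 5 and the third is March 19.
1 September 2033 is a Thursday, so the first Sunday is September 4.
At the standard offset (UTC+02:00), 06:45 UTC + 2h = 08:45 Ethan Republic standard time.
The standard-time date in Ethan Republic, September 1, 2033, falls between 19 March and 4 September, so daylight saving is in effect and Ethan Republic is at UTC+03:00.
06:45 UTC + 3h = 09:45 local.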